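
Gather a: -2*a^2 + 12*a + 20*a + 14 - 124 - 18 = -2*a^2 + 32*a - 128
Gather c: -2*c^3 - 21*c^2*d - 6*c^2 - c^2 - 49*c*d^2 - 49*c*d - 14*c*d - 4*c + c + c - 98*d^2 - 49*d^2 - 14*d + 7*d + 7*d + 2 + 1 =-2*c^3 + c^2*(-21*d - 7) + c*(-49*d^2 - 63*d - 2) - 147*d^2 + 3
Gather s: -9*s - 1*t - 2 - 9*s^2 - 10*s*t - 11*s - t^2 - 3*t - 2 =-9*s^2 + s*(-10*t - 20) - t^2 - 4*t - 4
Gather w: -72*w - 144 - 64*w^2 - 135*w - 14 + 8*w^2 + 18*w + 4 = -56*w^2 - 189*w - 154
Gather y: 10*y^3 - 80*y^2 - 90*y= 10*y^3 - 80*y^2 - 90*y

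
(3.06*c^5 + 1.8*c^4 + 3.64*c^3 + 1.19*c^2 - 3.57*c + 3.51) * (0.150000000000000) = 0.459*c^5 + 0.27*c^4 + 0.546*c^3 + 0.1785*c^2 - 0.5355*c + 0.5265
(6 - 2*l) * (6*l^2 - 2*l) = -12*l^3 + 40*l^2 - 12*l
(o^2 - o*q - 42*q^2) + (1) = o^2 - o*q - 42*q^2 + 1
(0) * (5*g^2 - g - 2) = 0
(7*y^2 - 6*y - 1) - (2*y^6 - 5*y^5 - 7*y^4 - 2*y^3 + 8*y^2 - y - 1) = -2*y^6 + 5*y^5 + 7*y^4 + 2*y^3 - y^2 - 5*y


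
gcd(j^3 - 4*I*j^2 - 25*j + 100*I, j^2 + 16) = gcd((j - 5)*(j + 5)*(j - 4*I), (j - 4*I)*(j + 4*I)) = j - 4*I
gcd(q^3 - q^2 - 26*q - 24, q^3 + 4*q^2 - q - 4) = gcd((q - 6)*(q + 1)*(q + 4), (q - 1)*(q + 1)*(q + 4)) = q^2 + 5*q + 4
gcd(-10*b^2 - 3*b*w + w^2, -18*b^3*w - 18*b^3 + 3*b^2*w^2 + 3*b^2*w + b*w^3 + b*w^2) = 1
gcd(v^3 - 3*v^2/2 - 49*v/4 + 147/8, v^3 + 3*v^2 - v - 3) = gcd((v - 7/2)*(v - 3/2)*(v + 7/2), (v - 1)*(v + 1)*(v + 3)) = 1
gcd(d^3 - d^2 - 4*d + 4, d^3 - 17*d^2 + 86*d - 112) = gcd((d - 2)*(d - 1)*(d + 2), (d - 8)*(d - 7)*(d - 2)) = d - 2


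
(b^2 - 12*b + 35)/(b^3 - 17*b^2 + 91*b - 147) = (b - 5)/(b^2 - 10*b + 21)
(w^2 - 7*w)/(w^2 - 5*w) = (w - 7)/(w - 5)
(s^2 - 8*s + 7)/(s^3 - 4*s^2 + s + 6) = (s^2 - 8*s + 7)/(s^3 - 4*s^2 + s + 6)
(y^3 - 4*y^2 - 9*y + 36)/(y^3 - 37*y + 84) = (y + 3)/(y + 7)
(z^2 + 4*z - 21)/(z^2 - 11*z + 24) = (z + 7)/(z - 8)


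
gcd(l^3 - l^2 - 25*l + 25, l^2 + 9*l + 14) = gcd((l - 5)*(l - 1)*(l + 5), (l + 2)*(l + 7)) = 1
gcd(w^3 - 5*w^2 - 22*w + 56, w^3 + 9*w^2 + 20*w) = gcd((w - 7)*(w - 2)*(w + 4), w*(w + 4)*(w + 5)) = w + 4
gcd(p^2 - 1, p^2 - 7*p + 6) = p - 1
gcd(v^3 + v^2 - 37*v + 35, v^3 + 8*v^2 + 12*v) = 1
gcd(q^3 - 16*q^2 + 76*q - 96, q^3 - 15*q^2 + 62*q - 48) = q^2 - 14*q + 48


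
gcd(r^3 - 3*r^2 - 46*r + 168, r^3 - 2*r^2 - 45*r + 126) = r^2 + r - 42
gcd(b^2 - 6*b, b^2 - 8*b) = b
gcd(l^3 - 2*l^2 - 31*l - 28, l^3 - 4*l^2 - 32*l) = l + 4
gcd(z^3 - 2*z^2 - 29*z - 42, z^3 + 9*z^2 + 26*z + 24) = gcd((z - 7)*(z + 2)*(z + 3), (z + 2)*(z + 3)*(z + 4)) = z^2 + 5*z + 6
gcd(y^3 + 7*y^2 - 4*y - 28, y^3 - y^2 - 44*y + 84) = y^2 + 5*y - 14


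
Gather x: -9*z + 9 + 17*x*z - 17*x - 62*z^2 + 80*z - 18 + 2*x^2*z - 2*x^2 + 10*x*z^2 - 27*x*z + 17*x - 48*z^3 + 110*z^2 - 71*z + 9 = x^2*(2*z - 2) + x*(10*z^2 - 10*z) - 48*z^3 + 48*z^2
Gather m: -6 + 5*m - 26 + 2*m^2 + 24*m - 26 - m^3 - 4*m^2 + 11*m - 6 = -m^3 - 2*m^2 + 40*m - 64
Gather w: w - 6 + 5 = w - 1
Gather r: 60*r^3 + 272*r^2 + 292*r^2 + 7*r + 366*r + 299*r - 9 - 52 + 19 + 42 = 60*r^3 + 564*r^2 + 672*r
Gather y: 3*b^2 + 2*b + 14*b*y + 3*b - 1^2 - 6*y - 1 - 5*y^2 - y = 3*b^2 + 5*b - 5*y^2 + y*(14*b - 7) - 2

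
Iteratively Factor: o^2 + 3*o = (o + 3)*(o)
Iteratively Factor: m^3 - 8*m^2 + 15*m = (m)*(m^2 - 8*m + 15) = m*(m - 3)*(m - 5)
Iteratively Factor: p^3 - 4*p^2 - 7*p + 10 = (p - 1)*(p^2 - 3*p - 10) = (p - 1)*(p + 2)*(p - 5)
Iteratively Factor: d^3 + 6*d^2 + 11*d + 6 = (d + 2)*(d^2 + 4*d + 3) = (d + 1)*(d + 2)*(d + 3)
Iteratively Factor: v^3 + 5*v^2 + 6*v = (v + 2)*(v^2 + 3*v) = v*(v + 2)*(v + 3)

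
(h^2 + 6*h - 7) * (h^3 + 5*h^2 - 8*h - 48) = h^5 + 11*h^4 + 15*h^3 - 131*h^2 - 232*h + 336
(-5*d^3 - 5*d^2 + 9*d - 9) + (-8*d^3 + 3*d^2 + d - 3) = -13*d^3 - 2*d^2 + 10*d - 12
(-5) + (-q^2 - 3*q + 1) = -q^2 - 3*q - 4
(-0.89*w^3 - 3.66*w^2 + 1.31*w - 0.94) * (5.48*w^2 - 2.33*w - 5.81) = -4.8772*w^5 - 17.9831*w^4 + 20.8775*w^3 + 13.0611*w^2 - 5.4209*w + 5.4614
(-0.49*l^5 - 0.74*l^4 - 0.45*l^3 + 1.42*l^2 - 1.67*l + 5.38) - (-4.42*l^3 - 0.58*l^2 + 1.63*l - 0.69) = -0.49*l^5 - 0.74*l^4 + 3.97*l^3 + 2.0*l^2 - 3.3*l + 6.07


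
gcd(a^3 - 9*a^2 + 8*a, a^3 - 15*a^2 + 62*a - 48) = a^2 - 9*a + 8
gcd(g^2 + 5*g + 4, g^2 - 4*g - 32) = g + 4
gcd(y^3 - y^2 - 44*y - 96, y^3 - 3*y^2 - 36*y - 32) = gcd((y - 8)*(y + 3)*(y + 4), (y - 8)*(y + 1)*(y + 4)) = y^2 - 4*y - 32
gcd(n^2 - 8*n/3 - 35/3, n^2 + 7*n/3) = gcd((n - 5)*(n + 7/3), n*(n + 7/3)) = n + 7/3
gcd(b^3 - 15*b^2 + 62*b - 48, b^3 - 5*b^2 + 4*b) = b - 1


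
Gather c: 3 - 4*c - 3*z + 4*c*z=c*(4*z - 4) - 3*z + 3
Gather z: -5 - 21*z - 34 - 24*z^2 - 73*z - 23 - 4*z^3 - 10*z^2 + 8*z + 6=-4*z^3 - 34*z^2 - 86*z - 56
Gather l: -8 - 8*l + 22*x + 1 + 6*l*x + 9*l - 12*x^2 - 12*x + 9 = l*(6*x + 1) - 12*x^2 + 10*x + 2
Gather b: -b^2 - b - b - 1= -b^2 - 2*b - 1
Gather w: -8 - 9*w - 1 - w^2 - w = -w^2 - 10*w - 9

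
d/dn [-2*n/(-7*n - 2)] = 4/(7*n + 2)^2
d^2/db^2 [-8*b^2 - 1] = -16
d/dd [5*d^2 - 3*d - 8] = 10*d - 3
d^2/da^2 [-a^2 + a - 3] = -2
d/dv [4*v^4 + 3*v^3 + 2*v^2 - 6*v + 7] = 16*v^3 + 9*v^2 + 4*v - 6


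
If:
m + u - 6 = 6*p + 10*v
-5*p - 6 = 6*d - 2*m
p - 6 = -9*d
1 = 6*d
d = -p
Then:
No Solution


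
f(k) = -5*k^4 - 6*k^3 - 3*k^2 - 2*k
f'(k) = -20*k^3 - 18*k^2 - 6*k - 2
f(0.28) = -0.96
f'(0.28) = -5.53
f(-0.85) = 0.61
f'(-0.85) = 2.38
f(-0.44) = 0.62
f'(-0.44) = -1.14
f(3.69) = -1276.68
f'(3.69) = -1274.10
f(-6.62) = -7980.42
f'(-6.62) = 5051.23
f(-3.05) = -284.25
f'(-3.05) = 416.31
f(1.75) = -91.74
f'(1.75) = -174.81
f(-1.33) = -4.18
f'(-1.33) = 21.19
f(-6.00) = -5280.00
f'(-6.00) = 3706.00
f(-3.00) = -264.00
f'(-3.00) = 394.00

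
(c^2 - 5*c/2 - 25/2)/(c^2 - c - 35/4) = 2*(c - 5)/(2*c - 7)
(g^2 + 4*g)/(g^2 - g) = (g + 4)/(g - 1)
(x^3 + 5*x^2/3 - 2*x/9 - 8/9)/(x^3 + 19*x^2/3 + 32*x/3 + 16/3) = (x - 2/3)/(x + 4)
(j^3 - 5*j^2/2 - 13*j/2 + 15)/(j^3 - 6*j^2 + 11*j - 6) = (j + 5/2)/(j - 1)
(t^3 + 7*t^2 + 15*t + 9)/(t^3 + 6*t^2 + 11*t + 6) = (t + 3)/(t + 2)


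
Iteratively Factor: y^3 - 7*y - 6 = (y + 2)*(y^2 - 2*y - 3) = (y + 1)*(y + 2)*(y - 3)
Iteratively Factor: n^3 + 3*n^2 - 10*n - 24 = (n - 3)*(n^2 + 6*n + 8) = (n - 3)*(n + 2)*(n + 4)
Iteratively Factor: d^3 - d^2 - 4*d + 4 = (d + 2)*(d^2 - 3*d + 2) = (d - 1)*(d + 2)*(d - 2)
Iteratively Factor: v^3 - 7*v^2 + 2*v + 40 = (v - 5)*(v^2 - 2*v - 8) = (v - 5)*(v + 2)*(v - 4)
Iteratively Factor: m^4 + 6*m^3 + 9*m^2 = (m + 3)*(m^3 + 3*m^2) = (m + 3)^2*(m^2) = m*(m + 3)^2*(m)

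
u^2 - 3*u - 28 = (u - 7)*(u + 4)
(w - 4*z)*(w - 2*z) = w^2 - 6*w*z + 8*z^2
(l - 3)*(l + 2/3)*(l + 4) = l^3 + 5*l^2/3 - 34*l/3 - 8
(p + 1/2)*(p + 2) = p^2 + 5*p/2 + 1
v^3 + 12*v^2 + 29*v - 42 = (v - 1)*(v + 6)*(v + 7)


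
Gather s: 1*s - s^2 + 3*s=-s^2 + 4*s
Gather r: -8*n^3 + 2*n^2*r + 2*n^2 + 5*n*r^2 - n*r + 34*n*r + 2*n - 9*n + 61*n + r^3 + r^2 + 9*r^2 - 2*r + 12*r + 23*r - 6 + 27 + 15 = -8*n^3 + 2*n^2 + 54*n + r^3 + r^2*(5*n + 10) + r*(2*n^2 + 33*n + 33) + 36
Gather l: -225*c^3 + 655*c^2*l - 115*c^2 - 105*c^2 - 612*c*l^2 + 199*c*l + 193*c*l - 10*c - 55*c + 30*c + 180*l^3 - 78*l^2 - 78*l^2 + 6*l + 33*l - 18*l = -225*c^3 - 220*c^2 - 35*c + 180*l^3 + l^2*(-612*c - 156) + l*(655*c^2 + 392*c + 21)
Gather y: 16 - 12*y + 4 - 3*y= 20 - 15*y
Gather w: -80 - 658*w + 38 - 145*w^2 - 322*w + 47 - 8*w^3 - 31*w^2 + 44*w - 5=-8*w^3 - 176*w^2 - 936*w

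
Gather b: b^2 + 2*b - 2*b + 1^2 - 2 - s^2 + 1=b^2 - s^2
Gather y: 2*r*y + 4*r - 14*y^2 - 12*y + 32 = 4*r - 14*y^2 + y*(2*r - 12) + 32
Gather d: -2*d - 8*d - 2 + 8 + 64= 70 - 10*d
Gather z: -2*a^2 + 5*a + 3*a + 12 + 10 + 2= -2*a^2 + 8*a + 24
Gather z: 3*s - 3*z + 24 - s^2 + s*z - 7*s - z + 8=-s^2 - 4*s + z*(s - 4) + 32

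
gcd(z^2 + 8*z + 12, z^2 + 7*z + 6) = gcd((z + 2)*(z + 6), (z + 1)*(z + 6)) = z + 6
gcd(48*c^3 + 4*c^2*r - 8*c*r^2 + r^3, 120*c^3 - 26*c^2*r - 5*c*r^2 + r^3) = 24*c^2 - 10*c*r + r^2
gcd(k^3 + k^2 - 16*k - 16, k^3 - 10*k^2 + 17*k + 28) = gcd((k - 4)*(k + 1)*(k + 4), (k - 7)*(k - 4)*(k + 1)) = k^2 - 3*k - 4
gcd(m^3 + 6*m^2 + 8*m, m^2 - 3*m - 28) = m + 4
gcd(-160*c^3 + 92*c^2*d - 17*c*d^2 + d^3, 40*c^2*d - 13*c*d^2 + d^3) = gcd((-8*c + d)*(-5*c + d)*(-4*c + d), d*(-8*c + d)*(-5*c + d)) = 40*c^2 - 13*c*d + d^2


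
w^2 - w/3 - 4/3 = (w - 4/3)*(w + 1)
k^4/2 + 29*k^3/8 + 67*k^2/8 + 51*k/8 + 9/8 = (k/2 + 1/2)*(k + 1/4)*(k + 3)^2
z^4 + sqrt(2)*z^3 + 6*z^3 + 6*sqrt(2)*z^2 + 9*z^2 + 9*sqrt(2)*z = z*(z + 3)^2*(z + sqrt(2))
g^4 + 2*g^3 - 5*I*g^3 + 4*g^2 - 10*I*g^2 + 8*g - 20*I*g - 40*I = (g + 2)*(g - 5*I)*(g - 2*I)*(g + 2*I)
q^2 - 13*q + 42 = (q - 7)*(q - 6)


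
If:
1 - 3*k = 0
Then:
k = 1/3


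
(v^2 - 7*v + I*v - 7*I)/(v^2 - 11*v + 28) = (v + I)/(v - 4)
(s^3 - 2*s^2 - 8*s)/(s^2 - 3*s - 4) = s*(s + 2)/(s + 1)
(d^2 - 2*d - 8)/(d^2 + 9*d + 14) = (d - 4)/(d + 7)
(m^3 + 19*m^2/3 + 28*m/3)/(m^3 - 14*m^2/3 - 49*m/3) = (m + 4)/(m - 7)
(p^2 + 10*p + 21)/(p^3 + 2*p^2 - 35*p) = (p + 3)/(p*(p - 5))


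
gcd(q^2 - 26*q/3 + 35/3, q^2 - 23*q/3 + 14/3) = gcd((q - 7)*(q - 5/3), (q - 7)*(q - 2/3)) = q - 7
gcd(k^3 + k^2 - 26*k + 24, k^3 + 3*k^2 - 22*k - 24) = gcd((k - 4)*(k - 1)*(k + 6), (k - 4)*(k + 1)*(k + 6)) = k^2 + 2*k - 24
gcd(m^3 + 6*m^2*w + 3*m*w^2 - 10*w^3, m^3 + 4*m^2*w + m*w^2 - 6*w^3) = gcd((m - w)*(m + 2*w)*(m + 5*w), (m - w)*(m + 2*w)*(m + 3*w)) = -m^2 - m*w + 2*w^2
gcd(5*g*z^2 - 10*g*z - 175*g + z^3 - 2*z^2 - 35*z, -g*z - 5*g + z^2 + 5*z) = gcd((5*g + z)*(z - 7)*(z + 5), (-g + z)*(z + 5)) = z + 5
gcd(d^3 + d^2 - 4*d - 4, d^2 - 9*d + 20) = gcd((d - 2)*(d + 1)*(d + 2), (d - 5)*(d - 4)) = 1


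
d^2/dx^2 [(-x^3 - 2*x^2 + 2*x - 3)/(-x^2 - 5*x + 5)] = 36*(x^3 - 2*x^2 + 5*x + 5)/(x^6 + 15*x^5 + 60*x^4 - 25*x^3 - 300*x^2 + 375*x - 125)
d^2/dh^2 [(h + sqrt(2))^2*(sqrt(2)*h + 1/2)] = 6*sqrt(2)*h + 9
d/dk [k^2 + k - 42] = 2*k + 1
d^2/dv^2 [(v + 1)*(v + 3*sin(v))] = -3*(v + 1)*sin(v) + 6*cos(v) + 2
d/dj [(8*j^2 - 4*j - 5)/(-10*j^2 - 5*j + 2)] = (-80*j^2 - 68*j - 33)/(100*j^4 + 100*j^3 - 15*j^2 - 20*j + 4)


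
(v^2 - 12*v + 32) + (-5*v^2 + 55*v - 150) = -4*v^2 + 43*v - 118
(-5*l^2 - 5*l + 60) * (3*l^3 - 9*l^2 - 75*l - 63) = -15*l^5 + 30*l^4 + 600*l^3 + 150*l^2 - 4185*l - 3780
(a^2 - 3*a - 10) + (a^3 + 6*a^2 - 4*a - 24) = a^3 + 7*a^2 - 7*a - 34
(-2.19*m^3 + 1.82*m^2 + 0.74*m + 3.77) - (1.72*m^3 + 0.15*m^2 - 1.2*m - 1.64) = -3.91*m^3 + 1.67*m^2 + 1.94*m + 5.41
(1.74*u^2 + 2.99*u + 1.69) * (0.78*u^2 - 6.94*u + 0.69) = 1.3572*u^4 - 9.7434*u^3 - 18.2318*u^2 - 9.6655*u + 1.1661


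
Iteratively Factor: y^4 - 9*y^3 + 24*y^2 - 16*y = (y)*(y^3 - 9*y^2 + 24*y - 16) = y*(y - 4)*(y^2 - 5*y + 4) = y*(y - 4)^2*(y - 1)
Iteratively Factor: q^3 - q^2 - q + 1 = (q - 1)*(q^2 - 1) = (q - 1)*(q + 1)*(q - 1)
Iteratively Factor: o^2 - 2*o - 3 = (o - 3)*(o + 1)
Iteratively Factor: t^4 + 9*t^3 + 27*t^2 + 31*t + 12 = (t + 4)*(t^3 + 5*t^2 + 7*t + 3) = (t + 1)*(t + 4)*(t^2 + 4*t + 3) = (t + 1)*(t + 3)*(t + 4)*(t + 1)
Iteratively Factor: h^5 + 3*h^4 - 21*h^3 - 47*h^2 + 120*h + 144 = (h - 3)*(h^4 + 6*h^3 - 3*h^2 - 56*h - 48) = (h - 3)*(h + 1)*(h^3 + 5*h^2 - 8*h - 48) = (h - 3)^2*(h + 1)*(h^2 + 8*h + 16) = (h - 3)^2*(h + 1)*(h + 4)*(h + 4)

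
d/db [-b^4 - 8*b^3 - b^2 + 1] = 2*b*(-2*b^2 - 12*b - 1)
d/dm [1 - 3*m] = -3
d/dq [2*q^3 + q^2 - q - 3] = 6*q^2 + 2*q - 1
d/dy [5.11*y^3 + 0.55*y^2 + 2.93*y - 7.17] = 15.33*y^2 + 1.1*y + 2.93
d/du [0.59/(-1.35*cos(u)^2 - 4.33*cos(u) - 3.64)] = -(1.593*cos(u) + 2.5547)*sin(u)/(1.35*cos(u)^2 + 4.33*cos(u) + 3.64)^2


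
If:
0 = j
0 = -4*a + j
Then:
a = 0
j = 0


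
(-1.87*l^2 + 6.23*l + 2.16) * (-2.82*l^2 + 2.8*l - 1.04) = 5.2734*l^4 - 22.8046*l^3 + 13.2976*l^2 - 0.4312*l - 2.2464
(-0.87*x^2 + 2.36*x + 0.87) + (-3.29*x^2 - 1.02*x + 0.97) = -4.16*x^2 + 1.34*x + 1.84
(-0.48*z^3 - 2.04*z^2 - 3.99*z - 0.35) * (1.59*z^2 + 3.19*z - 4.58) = -0.7632*z^5 - 4.7748*z^4 - 10.6533*z^3 - 3.9414*z^2 + 17.1577*z + 1.603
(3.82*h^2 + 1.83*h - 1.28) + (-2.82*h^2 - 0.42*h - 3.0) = 1.0*h^2 + 1.41*h - 4.28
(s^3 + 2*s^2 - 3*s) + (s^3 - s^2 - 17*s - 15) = 2*s^3 + s^2 - 20*s - 15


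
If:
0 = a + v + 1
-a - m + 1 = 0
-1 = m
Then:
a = 2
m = -1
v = -3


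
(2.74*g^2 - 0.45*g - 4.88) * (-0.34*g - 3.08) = -0.9316*g^3 - 8.2862*g^2 + 3.0452*g + 15.0304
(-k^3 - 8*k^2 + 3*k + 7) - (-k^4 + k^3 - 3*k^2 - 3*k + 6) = k^4 - 2*k^3 - 5*k^2 + 6*k + 1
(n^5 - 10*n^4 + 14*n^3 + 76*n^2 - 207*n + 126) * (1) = n^5 - 10*n^4 + 14*n^3 + 76*n^2 - 207*n + 126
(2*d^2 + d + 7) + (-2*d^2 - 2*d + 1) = 8 - d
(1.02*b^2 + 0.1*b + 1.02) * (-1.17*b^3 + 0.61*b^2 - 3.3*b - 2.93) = -1.1934*b^5 + 0.5052*b^4 - 4.4984*b^3 - 2.6964*b^2 - 3.659*b - 2.9886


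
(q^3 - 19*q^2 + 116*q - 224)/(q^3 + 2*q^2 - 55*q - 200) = (q^2 - 11*q + 28)/(q^2 + 10*q + 25)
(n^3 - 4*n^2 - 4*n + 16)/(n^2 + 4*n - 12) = (n^2 - 2*n - 8)/(n + 6)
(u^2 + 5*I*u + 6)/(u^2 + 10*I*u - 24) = (u - I)/(u + 4*I)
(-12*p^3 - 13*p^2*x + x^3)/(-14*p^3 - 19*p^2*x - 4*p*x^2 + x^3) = (-12*p^2 - p*x + x^2)/(-14*p^2 - 5*p*x + x^2)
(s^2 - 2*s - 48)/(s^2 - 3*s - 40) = (s + 6)/(s + 5)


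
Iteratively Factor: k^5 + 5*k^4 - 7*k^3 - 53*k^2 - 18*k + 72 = (k + 2)*(k^4 + 3*k^3 - 13*k^2 - 27*k + 36) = (k + 2)*(k + 3)*(k^3 - 13*k + 12) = (k + 2)*(k + 3)*(k + 4)*(k^2 - 4*k + 3) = (k - 3)*(k + 2)*(k + 3)*(k + 4)*(k - 1)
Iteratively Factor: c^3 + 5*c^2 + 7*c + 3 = (c + 3)*(c^2 + 2*c + 1) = (c + 1)*(c + 3)*(c + 1)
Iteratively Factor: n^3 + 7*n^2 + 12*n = (n)*(n^2 + 7*n + 12) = n*(n + 3)*(n + 4)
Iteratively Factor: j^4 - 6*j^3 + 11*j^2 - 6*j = (j)*(j^3 - 6*j^2 + 11*j - 6) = j*(j - 2)*(j^2 - 4*j + 3) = j*(j - 2)*(j - 1)*(j - 3)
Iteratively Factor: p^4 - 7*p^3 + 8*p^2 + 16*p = (p - 4)*(p^3 - 3*p^2 - 4*p) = (p - 4)*(p + 1)*(p^2 - 4*p) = (p - 4)^2*(p + 1)*(p)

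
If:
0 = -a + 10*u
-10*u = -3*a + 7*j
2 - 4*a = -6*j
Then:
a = 7/8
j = 1/4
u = 7/80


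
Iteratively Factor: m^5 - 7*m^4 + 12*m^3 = (m)*(m^4 - 7*m^3 + 12*m^2) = m*(m - 4)*(m^3 - 3*m^2) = m^2*(m - 4)*(m^2 - 3*m) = m^2*(m - 4)*(m - 3)*(m)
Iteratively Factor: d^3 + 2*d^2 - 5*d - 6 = (d + 1)*(d^2 + d - 6) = (d + 1)*(d + 3)*(d - 2)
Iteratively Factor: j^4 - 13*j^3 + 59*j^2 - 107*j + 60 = (j - 1)*(j^3 - 12*j^2 + 47*j - 60) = (j - 4)*(j - 1)*(j^2 - 8*j + 15) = (j - 4)*(j - 3)*(j - 1)*(j - 5)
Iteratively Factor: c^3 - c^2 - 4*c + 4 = (c - 1)*(c^2 - 4) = (c - 2)*(c - 1)*(c + 2)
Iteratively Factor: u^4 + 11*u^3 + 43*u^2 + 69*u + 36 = (u + 3)*(u^3 + 8*u^2 + 19*u + 12) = (u + 3)^2*(u^2 + 5*u + 4) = (u + 3)^2*(u + 4)*(u + 1)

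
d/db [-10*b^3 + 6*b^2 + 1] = 6*b*(2 - 5*b)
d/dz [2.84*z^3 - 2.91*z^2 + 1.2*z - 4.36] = 8.52*z^2 - 5.82*z + 1.2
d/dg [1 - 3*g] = -3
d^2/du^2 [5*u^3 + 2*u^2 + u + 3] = 30*u + 4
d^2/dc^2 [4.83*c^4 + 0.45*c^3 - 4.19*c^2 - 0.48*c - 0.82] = 57.96*c^2 + 2.7*c - 8.38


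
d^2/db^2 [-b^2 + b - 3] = -2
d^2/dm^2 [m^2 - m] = 2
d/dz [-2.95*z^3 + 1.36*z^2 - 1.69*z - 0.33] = -8.85*z^2 + 2.72*z - 1.69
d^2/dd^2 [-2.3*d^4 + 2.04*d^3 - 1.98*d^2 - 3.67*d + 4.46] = -27.6*d^2 + 12.24*d - 3.96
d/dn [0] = 0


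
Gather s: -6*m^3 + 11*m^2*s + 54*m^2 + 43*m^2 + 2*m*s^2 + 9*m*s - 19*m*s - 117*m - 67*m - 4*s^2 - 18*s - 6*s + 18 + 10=-6*m^3 + 97*m^2 - 184*m + s^2*(2*m - 4) + s*(11*m^2 - 10*m - 24) + 28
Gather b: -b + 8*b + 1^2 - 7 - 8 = 7*b - 14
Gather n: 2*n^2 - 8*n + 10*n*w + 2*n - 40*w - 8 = 2*n^2 + n*(10*w - 6) - 40*w - 8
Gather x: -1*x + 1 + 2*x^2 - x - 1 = 2*x^2 - 2*x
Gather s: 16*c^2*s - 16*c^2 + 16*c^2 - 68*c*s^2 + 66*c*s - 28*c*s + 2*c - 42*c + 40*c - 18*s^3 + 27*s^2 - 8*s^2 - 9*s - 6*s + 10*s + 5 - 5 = -18*s^3 + s^2*(19 - 68*c) + s*(16*c^2 + 38*c - 5)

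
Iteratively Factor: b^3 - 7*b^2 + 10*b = (b - 2)*(b^2 - 5*b) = b*(b - 2)*(b - 5)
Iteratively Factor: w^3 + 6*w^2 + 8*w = (w + 4)*(w^2 + 2*w) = w*(w + 4)*(w + 2)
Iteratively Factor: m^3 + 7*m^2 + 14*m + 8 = (m + 1)*(m^2 + 6*m + 8) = (m + 1)*(m + 2)*(m + 4)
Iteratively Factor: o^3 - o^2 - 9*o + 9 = (o - 3)*(o^2 + 2*o - 3) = (o - 3)*(o - 1)*(o + 3)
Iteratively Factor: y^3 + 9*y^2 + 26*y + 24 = (y + 3)*(y^2 + 6*y + 8) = (y + 2)*(y + 3)*(y + 4)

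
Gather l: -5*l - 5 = -5*l - 5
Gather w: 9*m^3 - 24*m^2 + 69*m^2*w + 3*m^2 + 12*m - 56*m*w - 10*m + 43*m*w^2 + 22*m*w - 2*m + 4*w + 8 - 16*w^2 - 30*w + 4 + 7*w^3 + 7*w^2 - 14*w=9*m^3 - 21*m^2 + 7*w^3 + w^2*(43*m - 9) + w*(69*m^2 - 34*m - 40) + 12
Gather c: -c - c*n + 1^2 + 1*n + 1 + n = c*(-n - 1) + 2*n + 2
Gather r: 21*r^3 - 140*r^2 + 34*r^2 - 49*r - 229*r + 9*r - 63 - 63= 21*r^3 - 106*r^2 - 269*r - 126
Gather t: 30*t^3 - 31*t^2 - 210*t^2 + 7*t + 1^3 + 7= 30*t^3 - 241*t^2 + 7*t + 8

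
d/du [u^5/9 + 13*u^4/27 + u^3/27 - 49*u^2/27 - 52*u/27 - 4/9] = 5*u^4/9 + 52*u^3/27 + u^2/9 - 98*u/27 - 52/27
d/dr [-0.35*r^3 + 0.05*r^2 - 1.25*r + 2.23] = -1.05*r^2 + 0.1*r - 1.25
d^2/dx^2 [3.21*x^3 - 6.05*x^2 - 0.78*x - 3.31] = 19.26*x - 12.1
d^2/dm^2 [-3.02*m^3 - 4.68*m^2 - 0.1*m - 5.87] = -18.12*m - 9.36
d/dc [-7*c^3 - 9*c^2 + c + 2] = -21*c^2 - 18*c + 1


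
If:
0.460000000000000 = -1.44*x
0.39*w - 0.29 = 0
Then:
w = 0.74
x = -0.32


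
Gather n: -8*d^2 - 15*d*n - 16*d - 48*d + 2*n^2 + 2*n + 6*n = -8*d^2 - 64*d + 2*n^2 + n*(8 - 15*d)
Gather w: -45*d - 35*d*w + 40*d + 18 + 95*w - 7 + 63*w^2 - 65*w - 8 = -5*d + 63*w^2 + w*(30 - 35*d) + 3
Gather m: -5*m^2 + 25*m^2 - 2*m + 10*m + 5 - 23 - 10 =20*m^2 + 8*m - 28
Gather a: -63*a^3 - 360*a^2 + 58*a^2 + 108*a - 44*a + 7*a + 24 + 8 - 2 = -63*a^3 - 302*a^2 + 71*a + 30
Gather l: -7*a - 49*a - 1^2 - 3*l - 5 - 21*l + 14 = -56*a - 24*l + 8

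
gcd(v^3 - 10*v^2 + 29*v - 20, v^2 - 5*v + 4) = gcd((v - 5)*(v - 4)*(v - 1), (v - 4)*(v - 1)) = v^2 - 5*v + 4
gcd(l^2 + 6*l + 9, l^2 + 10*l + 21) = l + 3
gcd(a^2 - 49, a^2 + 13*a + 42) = a + 7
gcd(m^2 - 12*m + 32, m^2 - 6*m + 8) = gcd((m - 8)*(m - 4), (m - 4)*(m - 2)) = m - 4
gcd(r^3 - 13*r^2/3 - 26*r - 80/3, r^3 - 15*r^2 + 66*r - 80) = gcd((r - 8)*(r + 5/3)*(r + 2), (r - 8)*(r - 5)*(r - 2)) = r - 8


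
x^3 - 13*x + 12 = (x - 3)*(x - 1)*(x + 4)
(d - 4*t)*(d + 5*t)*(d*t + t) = d^3*t + d^2*t^2 + d^2*t - 20*d*t^3 + d*t^2 - 20*t^3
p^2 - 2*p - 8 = (p - 4)*(p + 2)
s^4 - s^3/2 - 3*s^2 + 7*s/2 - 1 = (s - 1)^2*(s - 1/2)*(s + 2)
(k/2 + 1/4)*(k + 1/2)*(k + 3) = k^3/2 + 2*k^2 + 13*k/8 + 3/8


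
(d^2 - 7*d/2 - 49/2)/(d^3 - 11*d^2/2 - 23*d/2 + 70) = (d - 7)/(d^2 - 9*d + 20)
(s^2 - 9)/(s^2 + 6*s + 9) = (s - 3)/(s + 3)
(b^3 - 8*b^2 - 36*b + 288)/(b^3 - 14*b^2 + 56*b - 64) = (b^2 - 36)/(b^2 - 6*b + 8)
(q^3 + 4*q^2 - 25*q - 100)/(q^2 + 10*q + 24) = (q^2 - 25)/(q + 6)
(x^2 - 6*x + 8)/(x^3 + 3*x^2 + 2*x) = (x^2 - 6*x + 8)/(x*(x^2 + 3*x + 2))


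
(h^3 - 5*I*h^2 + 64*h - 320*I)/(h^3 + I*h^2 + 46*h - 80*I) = (h - 8*I)/(h - 2*I)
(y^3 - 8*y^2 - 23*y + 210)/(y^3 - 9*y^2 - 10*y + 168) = (y + 5)/(y + 4)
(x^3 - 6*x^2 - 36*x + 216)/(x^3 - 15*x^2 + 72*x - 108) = (x + 6)/(x - 3)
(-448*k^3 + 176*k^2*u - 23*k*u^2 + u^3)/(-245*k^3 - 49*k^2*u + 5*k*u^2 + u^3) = (64*k^2 - 16*k*u + u^2)/(35*k^2 + 12*k*u + u^2)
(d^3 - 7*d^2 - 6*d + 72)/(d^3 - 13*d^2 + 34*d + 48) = (d^2 - d - 12)/(d^2 - 7*d - 8)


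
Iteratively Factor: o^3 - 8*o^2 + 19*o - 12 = (o - 4)*(o^2 - 4*o + 3) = (o - 4)*(o - 1)*(o - 3)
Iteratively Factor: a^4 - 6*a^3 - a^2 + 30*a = (a - 5)*(a^3 - a^2 - 6*a) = (a - 5)*(a + 2)*(a^2 - 3*a) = (a - 5)*(a - 3)*(a + 2)*(a)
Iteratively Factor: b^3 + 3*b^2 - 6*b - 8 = (b + 4)*(b^2 - b - 2) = (b + 1)*(b + 4)*(b - 2)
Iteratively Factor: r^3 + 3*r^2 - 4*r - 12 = (r + 3)*(r^2 - 4) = (r + 2)*(r + 3)*(r - 2)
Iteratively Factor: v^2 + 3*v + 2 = (v + 2)*(v + 1)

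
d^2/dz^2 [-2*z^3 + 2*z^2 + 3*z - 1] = 4 - 12*z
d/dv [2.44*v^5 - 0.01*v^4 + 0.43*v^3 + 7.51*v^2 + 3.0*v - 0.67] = 12.2*v^4 - 0.04*v^3 + 1.29*v^2 + 15.02*v + 3.0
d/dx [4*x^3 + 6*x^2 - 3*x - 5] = 12*x^2 + 12*x - 3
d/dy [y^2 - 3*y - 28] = 2*y - 3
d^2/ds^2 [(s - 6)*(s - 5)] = 2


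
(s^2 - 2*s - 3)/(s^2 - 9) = (s + 1)/(s + 3)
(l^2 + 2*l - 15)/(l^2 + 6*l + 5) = (l - 3)/(l + 1)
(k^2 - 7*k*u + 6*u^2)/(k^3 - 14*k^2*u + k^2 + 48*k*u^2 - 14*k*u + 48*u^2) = (-k + u)/(-k^2 + 8*k*u - k + 8*u)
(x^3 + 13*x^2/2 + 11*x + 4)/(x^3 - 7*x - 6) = (x^2 + 9*x/2 + 2)/(x^2 - 2*x - 3)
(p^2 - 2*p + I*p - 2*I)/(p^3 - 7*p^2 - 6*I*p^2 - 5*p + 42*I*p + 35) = (p^2 + p*(-2 + I) - 2*I)/(p^3 - p^2*(7 + 6*I) + p*(-5 + 42*I) + 35)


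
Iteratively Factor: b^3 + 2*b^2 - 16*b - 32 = (b + 2)*(b^2 - 16) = (b - 4)*(b + 2)*(b + 4)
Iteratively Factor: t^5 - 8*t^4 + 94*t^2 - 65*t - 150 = (t - 2)*(t^4 - 6*t^3 - 12*t^2 + 70*t + 75) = (t - 2)*(t + 3)*(t^3 - 9*t^2 + 15*t + 25) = (t - 2)*(t + 1)*(t + 3)*(t^2 - 10*t + 25) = (t - 5)*(t - 2)*(t + 1)*(t + 3)*(t - 5)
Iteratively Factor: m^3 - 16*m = (m + 4)*(m^2 - 4*m) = (m - 4)*(m + 4)*(m)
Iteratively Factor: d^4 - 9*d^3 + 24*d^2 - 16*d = (d - 4)*(d^3 - 5*d^2 + 4*d) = (d - 4)*(d - 1)*(d^2 - 4*d) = d*(d - 4)*(d - 1)*(d - 4)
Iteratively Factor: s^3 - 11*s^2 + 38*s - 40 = (s - 2)*(s^2 - 9*s + 20) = (s - 4)*(s - 2)*(s - 5)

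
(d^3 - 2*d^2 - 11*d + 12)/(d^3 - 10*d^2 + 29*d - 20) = (d + 3)/(d - 5)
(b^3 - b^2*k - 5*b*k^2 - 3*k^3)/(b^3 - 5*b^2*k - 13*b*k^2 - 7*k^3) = (b - 3*k)/(b - 7*k)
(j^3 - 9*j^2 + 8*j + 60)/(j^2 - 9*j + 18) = (j^2 - 3*j - 10)/(j - 3)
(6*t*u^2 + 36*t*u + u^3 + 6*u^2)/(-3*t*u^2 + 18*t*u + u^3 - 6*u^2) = (-6*t*u - 36*t - u^2 - 6*u)/(3*t*u - 18*t - u^2 + 6*u)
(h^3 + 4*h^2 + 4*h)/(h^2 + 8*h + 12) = h*(h + 2)/(h + 6)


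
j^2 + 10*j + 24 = (j + 4)*(j + 6)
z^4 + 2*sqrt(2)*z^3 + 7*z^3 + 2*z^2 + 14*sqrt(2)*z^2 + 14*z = z*(z + 7)*(z + sqrt(2))^2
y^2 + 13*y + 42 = (y + 6)*(y + 7)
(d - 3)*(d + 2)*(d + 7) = d^3 + 6*d^2 - 13*d - 42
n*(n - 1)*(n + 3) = n^3 + 2*n^2 - 3*n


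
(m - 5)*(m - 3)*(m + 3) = m^3 - 5*m^2 - 9*m + 45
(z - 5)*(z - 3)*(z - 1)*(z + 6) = z^4 - 3*z^3 - 31*z^2 + 123*z - 90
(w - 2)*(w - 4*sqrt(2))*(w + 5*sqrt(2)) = w^3 - 2*w^2 + sqrt(2)*w^2 - 40*w - 2*sqrt(2)*w + 80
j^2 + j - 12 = (j - 3)*(j + 4)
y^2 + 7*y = y*(y + 7)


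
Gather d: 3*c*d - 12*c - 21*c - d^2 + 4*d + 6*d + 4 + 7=-33*c - d^2 + d*(3*c + 10) + 11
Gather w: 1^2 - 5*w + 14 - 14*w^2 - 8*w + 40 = -14*w^2 - 13*w + 55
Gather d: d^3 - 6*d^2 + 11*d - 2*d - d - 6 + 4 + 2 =d^3 - 6*d^2 + 8*d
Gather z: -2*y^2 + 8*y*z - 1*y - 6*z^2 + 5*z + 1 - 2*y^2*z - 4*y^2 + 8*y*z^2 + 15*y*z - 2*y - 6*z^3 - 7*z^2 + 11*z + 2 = -6*y^2 - 3*y - 6*z^3 + z^2*(8*y - 13) + z*(-2*y^2 + 23*y + 16) + 3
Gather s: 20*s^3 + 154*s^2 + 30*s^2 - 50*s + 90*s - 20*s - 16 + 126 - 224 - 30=20*s^3 + 184*s^2 + 20*s - 144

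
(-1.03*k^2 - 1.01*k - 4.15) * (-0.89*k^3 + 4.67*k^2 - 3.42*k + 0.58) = 0.9167*k^5 - 3.9112*k^4 + 2.4994*k^3 - 16.5237*k^2 + 13.6072*k - 2.407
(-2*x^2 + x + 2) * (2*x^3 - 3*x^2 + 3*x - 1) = -4*x^5 + 8*x^4 - 5*x^3 - x^2 + 5*x - 2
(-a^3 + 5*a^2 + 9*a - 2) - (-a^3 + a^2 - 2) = 4*a^2 + 9*a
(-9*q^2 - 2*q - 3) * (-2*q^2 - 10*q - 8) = 18*q^4 + 94*q^3 + 98*q^2 + 46*q + 24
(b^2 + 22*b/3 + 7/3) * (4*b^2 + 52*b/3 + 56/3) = 4*b^4 + 140*b^3/3 + 1396*b^2/9 + 532*b/3 + 392/9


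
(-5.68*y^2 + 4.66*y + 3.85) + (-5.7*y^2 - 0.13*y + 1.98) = -11.38*y^2 + 4.53*y + 5.83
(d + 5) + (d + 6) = 2*d + 11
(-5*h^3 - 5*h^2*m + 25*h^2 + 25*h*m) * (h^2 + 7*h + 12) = -5*h^5 - 5*h^4*m - 10*h^4 - 10*h^3*m + 115*h^3 + 115*h^2*m + 300*h^2 + 300*h*m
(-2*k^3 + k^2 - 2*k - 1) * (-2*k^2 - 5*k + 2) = 4*k^5 + 8*k^4 - 5*k^3 + 14*k^2 + k - 2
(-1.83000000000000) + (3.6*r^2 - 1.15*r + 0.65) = 3.6*r^2 - 1.15*r - 1.18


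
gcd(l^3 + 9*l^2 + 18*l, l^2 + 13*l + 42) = l + 6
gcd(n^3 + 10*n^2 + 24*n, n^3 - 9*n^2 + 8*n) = n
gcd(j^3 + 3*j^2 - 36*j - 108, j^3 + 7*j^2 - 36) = j^2 + 9*j + 18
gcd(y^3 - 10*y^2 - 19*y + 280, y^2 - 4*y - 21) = y - 7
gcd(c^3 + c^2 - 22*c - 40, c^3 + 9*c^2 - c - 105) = 1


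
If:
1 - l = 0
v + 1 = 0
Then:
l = 1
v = -1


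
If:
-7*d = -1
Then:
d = 1/7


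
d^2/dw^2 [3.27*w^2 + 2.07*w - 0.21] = 6.54000000000000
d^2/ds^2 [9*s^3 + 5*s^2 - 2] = 54*s + 10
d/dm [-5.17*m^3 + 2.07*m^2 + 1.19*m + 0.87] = -15.51*m^2 + 4.14*m + 1.19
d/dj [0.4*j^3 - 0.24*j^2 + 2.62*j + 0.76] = 1.2*j^2 - 0.48*j + 2.62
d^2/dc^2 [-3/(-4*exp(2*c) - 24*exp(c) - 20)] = 3*(4*(exp(c) + 3)^2*exp(c) - (2*exp(c) + 3)*(exp(2*c) + 6*exp(c) + 5))*exp(c)/(2*(exp(2*c) + 6*exp(c) + 5)^3)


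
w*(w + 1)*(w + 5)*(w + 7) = w^4 + 13*w^3 + 47*w^2 + 35*w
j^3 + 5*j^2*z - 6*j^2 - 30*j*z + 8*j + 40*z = (j - 4)*(j - 2)*(j + 5*z)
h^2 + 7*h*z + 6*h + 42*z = (h + 6)*(h + 7*z)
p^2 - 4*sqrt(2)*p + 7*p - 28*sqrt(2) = (p + 7)*(p - 4*sqrt(2))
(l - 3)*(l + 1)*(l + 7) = l^3 + 5*l^2 - 17*l - 21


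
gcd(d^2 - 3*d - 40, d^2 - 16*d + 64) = d - 8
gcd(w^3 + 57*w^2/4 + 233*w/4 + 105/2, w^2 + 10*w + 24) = w + 6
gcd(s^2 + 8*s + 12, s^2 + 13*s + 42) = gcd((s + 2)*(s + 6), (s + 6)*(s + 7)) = s + 6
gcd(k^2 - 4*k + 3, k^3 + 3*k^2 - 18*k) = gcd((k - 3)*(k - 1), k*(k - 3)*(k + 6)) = k - 3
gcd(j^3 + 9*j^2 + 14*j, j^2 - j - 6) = j + 2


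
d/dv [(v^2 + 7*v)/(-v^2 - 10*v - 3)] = 3*(-v^2 - 2*v - 7)/(v^4 + 20*v^3 + 106*v^2 + 60*v + 9)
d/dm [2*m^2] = 4*m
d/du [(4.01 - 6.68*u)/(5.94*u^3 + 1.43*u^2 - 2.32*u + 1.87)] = (79.3584*u^3 - 61.9058*u^2 - 11.4686*u - 3.1884)/(35.2836*u^6 + 16.9884*u^5 - 25.5167*u^4 + 15.5804*u^3 + 10.7306*u^2 - 8.6768*u + 3.4969)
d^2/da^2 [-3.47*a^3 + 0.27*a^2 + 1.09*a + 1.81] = 0.54 - 20.82*a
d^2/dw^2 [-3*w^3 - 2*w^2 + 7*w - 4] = -18*w - 4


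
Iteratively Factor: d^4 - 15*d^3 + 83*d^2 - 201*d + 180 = (d - 3)*(d^3 - 12*d^2 + 47*d - 60) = (d - 5)*(d - 3)*(d^2 - 7*d + 12) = (d - 5)*(d - 3)^2*(d - 4)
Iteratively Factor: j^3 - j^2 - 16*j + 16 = (j - 4)*(j^2 + 3*j - 4) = (j - 4)*(j + 4)*(j - 1)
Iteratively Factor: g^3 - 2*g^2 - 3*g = (g)*(g^2 - 2*g - 3) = g*(g - 3)*(g + 1)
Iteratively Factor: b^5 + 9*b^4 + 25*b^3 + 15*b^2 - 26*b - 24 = (b + 1)*(b^4 + 8*b^3 + 17*b^2 - 2*b - 24) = (b + 1)*(b + 3)*(b^3 + 5*b^2 + 2*b - 8) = (b - 1)*(b + 1)*(b + 3)*(b^2 + 6*b + 8) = (b - 1)*(b + 1)*(b + 2)*(b + 3)*(b + 4)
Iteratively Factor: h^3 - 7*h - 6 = (h + 2)*(h^2 - 2*h - 3) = (h - 3)*(h + 2)*(h + 1)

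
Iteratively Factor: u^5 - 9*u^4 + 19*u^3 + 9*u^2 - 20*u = (u - 1)*(u^4 - 8*u^3 + 11*u^2 + 20*u) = (u - 1)*(u + 1)*(u^3 - 9*u^2 + 20*u) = (u - 4)*(u - 1)*(u + 1)*(u^2 - 5*u) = (u - 5)*(u - 4)*(u - 1)*(u + 1)*(u)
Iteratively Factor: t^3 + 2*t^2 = (t)*(t^2 + 2*t) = t*(t + 2)*(t)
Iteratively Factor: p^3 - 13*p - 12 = (p + 1)*(p^2 - p - 12) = (p + 1)*(p + 3)*(p - 4)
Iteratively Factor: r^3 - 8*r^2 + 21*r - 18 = (r - 3)*(r^2 - 5*r + 6) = (r - 3)*(r - 2)*(r - 3)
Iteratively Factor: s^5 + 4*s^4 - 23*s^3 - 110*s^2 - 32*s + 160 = (s + 4)*(s^4 - 23*s^2 - 18*s + 40) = (s - 1)*(s + 4)*(s^3 + s^2 - 22*s - 40) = (s - 5)*(s - 1)*(s + 4)*(s^2 + 6*s + 8) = (s - 5)*(s - 1)*(s + 4)^2*(s + 2)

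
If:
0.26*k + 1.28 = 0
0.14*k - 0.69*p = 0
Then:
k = -4.92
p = -1.00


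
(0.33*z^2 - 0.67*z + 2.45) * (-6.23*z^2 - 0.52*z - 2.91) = -2.0559*z^4 + 4.0025*z^3 - 15.8754*z^2 + 0.6757*z - 7.1295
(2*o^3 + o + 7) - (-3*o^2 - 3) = 2*o^3 + 3*o^2 + o + 10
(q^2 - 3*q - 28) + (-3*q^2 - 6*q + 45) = -2*q^2 - 9*q + 17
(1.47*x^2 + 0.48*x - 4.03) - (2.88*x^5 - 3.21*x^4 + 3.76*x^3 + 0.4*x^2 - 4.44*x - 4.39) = -2.88*x^5 + 3.21*x^4 - 3.76*x^3 + 1.07*x^2 + 4.92*x + 0.359999999999999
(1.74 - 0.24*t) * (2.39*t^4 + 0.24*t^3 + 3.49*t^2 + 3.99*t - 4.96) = -0.5736*t^5 + 4.101*t^4 - 0.42*t^3 + 5.115*t^2 + 8.133*t - 8.6304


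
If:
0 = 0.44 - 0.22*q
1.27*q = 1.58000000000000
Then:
No Solution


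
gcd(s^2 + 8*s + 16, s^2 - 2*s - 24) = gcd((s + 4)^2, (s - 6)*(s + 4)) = s + 4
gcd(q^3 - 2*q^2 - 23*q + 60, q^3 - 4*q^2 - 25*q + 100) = q^2 + q - 20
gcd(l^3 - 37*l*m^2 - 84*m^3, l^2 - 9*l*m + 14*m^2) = l - 7*m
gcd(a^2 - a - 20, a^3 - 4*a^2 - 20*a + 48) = a + 4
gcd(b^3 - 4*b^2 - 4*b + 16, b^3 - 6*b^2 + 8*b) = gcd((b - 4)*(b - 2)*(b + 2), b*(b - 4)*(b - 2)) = b^2 - 6*b + 8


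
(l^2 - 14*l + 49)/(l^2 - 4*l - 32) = (-l^2 + 14*l - 49)/(-l^2 + 4*l + 32)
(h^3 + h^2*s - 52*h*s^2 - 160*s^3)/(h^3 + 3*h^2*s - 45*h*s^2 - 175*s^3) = (-h^2 + 4*h*s + 32*s^2)/(-h^2 + 2*h*s + 35*s^2)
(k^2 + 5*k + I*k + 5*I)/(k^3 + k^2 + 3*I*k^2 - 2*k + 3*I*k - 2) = (k + 5)/(k^2 + k*(1 + 2*I) + 2*I)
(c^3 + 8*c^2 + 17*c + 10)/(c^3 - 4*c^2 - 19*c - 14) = (c + 5)/(c - 7)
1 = 1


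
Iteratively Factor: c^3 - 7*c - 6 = (c + 2)*(c^2 - 2*c - 3) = (c + 1)*(c + 2)*(c - 3)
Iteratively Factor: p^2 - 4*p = (p - 4)*(p)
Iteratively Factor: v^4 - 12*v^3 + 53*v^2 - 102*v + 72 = (v - 3)*(v^3 - 9*v^2 + 26*v - 24) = (v - 4)*(v - 3)*(v^2 - 5*v + 6) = (v - 4)*(v - 3)*(v - 2)*(v - 3)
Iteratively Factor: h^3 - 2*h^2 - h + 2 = (h - 2)*(h^2 - 1) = (h - 2)*(h + 1)*(h - 1)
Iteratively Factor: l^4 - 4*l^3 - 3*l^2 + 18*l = (l)*(l^3 - 4*l^2 - 3*l + 18) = l*(l + 2)*(l^2 - 6*l + 9) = l*(l - 3)*(l + 2)*(l - 3)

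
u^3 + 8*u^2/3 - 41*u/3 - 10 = (u - 3)*(u + 2/3)*(u + 5)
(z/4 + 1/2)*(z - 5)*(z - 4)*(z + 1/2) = z^4/4 - 13*z^3/8 - 3*z^2/8 + 41*z/4 + 5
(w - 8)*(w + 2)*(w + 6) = w^3 - 52*w - 96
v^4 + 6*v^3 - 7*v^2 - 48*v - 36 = (v - 3)*(v + 1)*(v + 2)*(v + 6)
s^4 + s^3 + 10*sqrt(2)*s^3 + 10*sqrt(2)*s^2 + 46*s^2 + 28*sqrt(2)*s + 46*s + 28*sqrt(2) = (s + 1)*(s + sqrt(2))*(s + 2*sqrt(2))*(s + 7*sqrt(2))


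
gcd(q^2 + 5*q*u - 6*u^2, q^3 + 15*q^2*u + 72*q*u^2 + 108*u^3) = q + 6*u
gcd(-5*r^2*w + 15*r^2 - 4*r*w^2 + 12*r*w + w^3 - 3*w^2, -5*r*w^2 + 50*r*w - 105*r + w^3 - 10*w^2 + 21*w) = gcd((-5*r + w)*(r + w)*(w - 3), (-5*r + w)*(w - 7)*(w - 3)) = 5*r*w - 15*r - w^2 + 3*w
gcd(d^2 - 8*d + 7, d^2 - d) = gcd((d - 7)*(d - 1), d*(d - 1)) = d - 1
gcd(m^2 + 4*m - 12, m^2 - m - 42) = m + 6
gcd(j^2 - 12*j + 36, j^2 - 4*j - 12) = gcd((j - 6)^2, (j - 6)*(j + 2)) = j - 6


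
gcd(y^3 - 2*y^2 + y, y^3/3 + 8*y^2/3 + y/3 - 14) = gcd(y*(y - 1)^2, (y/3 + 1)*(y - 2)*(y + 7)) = 1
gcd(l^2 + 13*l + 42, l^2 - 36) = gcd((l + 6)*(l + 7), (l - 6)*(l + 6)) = l + 6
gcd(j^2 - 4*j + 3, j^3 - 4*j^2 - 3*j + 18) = j - 3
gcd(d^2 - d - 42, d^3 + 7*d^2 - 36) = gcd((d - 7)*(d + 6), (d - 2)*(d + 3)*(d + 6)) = d + 6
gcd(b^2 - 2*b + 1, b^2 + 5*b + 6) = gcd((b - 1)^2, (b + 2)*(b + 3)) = 1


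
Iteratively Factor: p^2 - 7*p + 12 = (p - 3)*(p - 4)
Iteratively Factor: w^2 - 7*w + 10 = (w - 2)*(w - 5)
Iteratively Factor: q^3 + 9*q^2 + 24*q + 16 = (q + 1)*(q^2 + 8*q + 16) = (q + 1)*(q + 4)*(q + 4)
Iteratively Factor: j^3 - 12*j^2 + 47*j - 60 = (j - 5)*(j^2 - 7*j + 12) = (j - 5)*(j - 4)*(j - 3)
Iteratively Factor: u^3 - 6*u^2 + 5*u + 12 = (u - 3)*(u^2 - 3*u - 4) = (u - 3)*(u + 1)*(u - 4)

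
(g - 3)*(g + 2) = g^2 - g - 6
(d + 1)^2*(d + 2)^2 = d^4 + 6*d^3 + 13*d^2 + 12*d + 4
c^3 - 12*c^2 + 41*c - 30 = (c - 6)*(c - 5)*(c - 1)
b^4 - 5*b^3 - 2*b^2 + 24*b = b*(b - 4)*(b - 3)*(b + 2)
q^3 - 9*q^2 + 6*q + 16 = (q - 8)*(q - 2)*(q + 1)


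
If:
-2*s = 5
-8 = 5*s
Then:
No Solution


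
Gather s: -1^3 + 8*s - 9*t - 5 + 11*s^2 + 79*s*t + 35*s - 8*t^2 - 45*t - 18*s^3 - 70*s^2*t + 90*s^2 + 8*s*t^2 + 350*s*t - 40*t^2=-18*s^3 + s^2*(101 - 70*t) + s*(8*t^2 + 429*t + 43) - 48*t^2 - 54*t - 6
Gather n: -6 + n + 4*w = n + 4*w - 6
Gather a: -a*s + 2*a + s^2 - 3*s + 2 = a*(2 - s) + s^2 - 3*s + 2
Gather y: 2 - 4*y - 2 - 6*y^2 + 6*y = -6*y^2 + 2*y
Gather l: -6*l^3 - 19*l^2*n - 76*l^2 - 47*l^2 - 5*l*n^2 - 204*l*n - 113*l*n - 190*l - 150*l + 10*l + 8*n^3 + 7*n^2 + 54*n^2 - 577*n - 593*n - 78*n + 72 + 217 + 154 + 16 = -6*l^3 + l^2*(-19*n - 123) + l*(-5*n^2 - 317*n - 330) + 8*n^3 + 61*n^2 - 1248*n + 459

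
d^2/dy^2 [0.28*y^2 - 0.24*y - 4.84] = 0.560000000000000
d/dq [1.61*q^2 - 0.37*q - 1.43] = 3.22*q - 0.37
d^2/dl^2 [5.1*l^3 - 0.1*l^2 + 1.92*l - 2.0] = 30.6*l - 0.2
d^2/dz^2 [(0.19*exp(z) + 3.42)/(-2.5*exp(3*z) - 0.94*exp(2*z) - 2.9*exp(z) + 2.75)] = (-4.75*exp(6*z) - 193.7145*exp(5*z) - 83.064884*exp(4*z) - 78.140958*exp(3*z) - 242.52816*exp(2*z) - 65.64025*exp(z) - 28.711375)*exp(z)/(15.625*exp(9*z) + 17.625*exp(8*z) + 61.002*exp(7*z) - 9.841916*exp(6*z) + 31.98732*exp(5*z) - 103.1985*exp(4*z) + 36.12875*exp(3*z) - 48.05625*exp(2*z) + 65.79375*exp(z) - 20.796875)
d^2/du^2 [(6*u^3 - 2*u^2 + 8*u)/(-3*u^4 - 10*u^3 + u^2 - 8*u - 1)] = 4*(-27*u^9 + 27*u^8 - 153*u^7 - 383*u^6 - 480*u^5 + 312*u^4 + 179*u^3 + 171*u^2 - 21*u + 33)/(27*u^12 + 270*u^11 + 873*u^10 + 1036*u^9 + 1176*u^8 + 2466*u^7 + 377*u^6 + 2028*u^5 + 300*u^4 + 494*u^3 + 189*u^2 + 24*u + 1)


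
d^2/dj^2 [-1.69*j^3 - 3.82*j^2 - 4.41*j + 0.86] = -10.14*j - 7.64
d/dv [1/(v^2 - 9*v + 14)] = (9 - 2*v)/(v^2 - 9*v + 14)^2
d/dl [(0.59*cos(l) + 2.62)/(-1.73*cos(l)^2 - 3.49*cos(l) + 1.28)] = (1.0207*sin(l)^2 - 9.0652*cos(l) - 10.9197)*sin(l)/(1.73*cos(l)^2 + 3.49*cos(l) - 1.28)^2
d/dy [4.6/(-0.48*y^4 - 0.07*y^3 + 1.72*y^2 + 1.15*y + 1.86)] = (8.832*y^3 + 0.966*y^2 - 15.824*y - 5.29)/(-0.48*y^4 - 0.07*y^3 + 1.72*y^2 + 1.15*y + 1.86)^2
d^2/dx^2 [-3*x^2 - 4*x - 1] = -6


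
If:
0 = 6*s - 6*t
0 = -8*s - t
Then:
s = 0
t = 0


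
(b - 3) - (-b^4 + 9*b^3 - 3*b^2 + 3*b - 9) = b^4 - 9*b^3 + 3*b^2 - 2*b + 6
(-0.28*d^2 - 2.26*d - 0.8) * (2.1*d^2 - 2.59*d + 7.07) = -0.588*d^4 - 4.0208*d^3 + 2.1938*d^2 - 13.9062*d - 5.656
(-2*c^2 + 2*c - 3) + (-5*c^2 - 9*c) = -7*c^2 - 7*c - 3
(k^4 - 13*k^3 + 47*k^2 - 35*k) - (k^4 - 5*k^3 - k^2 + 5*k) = -8*k^3 + 48*k^2 - 40*k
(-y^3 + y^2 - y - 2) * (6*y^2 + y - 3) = -6*y^5 + 5*y^4 - 2*y^3 - 16*y^2 + y + 6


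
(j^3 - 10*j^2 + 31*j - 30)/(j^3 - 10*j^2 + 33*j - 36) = (j^2 - 7*j + 10)/(j^2 - 7*j + 12)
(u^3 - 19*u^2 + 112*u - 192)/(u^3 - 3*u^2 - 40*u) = (u^2 - 11*u + 24)/(u*(u + 5))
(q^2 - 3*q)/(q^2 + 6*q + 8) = q*(q - 3)/(q^2 + 6*q + 8)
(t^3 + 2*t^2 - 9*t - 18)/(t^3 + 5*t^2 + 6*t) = (t - 3)/t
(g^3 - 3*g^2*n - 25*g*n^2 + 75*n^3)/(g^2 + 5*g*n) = g - 8*n + 15*n^2/g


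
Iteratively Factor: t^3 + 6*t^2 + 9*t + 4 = (t + 4)*(t^2 + 2*t + 1) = (t + 1)*(t + 4)*(t + 1)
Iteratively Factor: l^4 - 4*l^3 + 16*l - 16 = (l + 2)*(l^3 - 6*l^2 + 12*l - 8) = (l - 2)*(l + 2)*(l^2 - 4*l + 4) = (l - 2)^2*(l + 2)*(l - 2)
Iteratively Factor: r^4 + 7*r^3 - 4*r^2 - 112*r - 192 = (r + 3)*(r^3 + 4*r^2 - 16*r - 64) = (r - 4)*(r + 3)*(r^2 + 8*r + 16) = (r - 4)*(r + 3)*(r + 4)*(r + 4)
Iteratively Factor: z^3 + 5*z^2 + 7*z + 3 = (z + 1)*(z^2 + 4*z + 3) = (z + 1)*(z + 3)*(z + 1)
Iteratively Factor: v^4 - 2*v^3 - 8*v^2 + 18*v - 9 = (v - 1)*(v^3 - v^2 - 9*v + 9) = (v - 1)*(v + 3)*(v^2 - 4*v + 3) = (v - 3)*(v - 1)*(v + 3)*(v - 1)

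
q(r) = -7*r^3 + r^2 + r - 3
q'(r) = -21*r^2 + 2*r + 1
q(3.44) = -272.68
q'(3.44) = -240.63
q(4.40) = -575.53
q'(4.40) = -396.76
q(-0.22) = -3.10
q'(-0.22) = -0.46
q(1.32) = -16.04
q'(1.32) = -32.95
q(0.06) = -2.94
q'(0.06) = 1.04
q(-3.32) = 260.86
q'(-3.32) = -237.11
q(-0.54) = -2.15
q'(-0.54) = -6.20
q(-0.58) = -1.88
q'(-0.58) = -7.22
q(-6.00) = 1539.00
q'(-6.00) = -767.00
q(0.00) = -3.00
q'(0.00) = 1.00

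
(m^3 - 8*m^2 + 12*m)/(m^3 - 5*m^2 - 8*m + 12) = m*(m - 2)/(m^2 + m - 2)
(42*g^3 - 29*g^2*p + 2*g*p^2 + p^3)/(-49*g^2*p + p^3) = (6*g^2 - 5*g*p + p^2)/(p*(-7*g + p))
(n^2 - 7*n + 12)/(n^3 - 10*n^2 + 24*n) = (n - 3)/(n*(n - 6))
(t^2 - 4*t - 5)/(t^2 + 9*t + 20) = (t^2 - 4*t - 5)/(t^2 + 9*t + 20)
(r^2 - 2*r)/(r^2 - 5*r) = (r - 2)/(r - 5)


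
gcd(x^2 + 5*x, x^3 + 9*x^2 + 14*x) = x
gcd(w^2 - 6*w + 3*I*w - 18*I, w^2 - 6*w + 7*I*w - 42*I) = w - 6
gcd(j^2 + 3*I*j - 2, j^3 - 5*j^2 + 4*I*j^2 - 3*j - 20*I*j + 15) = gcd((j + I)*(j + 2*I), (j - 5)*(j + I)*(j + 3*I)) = j + I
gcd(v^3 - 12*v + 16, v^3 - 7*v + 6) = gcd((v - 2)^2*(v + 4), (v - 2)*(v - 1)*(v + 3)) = v - 2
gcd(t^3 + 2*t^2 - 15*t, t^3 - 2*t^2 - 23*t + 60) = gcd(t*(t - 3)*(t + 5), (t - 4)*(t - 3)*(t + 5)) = t^2 + 2*t - 15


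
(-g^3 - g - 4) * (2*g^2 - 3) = -2*g^5 + g^3 - 8*g^2 + 3*g + 12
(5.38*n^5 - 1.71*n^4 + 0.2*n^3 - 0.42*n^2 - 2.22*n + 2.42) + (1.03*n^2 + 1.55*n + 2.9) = 5.38*n^5 - 1.71*n^4 + 0.2*n^3 + 0.61*n^2 - 0.67*n + 5.32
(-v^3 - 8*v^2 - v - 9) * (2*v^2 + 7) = -2*v^5 - 16*v^4 - 9*v^3 - 74*v^2 - 7*v - 63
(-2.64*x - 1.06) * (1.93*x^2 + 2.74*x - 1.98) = -5.0952*x^3 - 9.2794*x^2 + 2.3228*x + 2.0988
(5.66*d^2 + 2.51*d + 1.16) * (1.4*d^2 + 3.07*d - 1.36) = 7.924*d^4 + 20.8902*d^3 + 1.6321*d^2 + 0.1476*d - 1.5776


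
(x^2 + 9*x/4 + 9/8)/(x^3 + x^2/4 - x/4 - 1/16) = 2*(8*x^2 + 18*x + 9)/(16*x^3 + 4*x^2 - 4*x - 1)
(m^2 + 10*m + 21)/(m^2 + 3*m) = (m + 7)/m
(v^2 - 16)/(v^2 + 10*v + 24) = (v - 4)/(v + 6)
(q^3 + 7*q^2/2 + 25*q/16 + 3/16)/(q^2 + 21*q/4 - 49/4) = (16*q^3 + 56*q^2 + 25*q + 3)/(4*(4*q^2 + 21*q - 49))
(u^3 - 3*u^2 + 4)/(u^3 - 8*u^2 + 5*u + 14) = (u - 2)/(u - 7)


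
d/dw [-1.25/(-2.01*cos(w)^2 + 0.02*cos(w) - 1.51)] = (5.025*cos(w) - 0.025)*sin(w)/(2.01*cos(w)^2 - 0.02*cos(w) + 1.51)^2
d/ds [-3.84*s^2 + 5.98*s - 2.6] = 5.98 - 7.68*s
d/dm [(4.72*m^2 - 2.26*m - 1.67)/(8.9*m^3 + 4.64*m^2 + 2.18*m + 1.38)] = (-42.008*m^4 + 40.228*m^3 + 65.365*m^2 + 28.5248*m + 0.521800000000001)/(79.21*m^6 + 82.592*m^5 + 60.3336*m^4 + 44.7944*m^3 + 17.5588*m^2 + 6.0168*m + 1.9044)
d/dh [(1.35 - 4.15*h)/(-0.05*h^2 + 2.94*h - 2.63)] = (-0.2075*h^2 + 0.135*h + 6.9455)/(0.0025*h^4 - 0.294*h^3 + 8.9066*h^2 - 15.4644*h + 6.9169)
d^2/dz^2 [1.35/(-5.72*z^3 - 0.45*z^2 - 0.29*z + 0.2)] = ((46.332*z + 1.215)*(5.72*z^3 + 0.45*z^2 + 0.29*z - 0.2) - 1.35*(17.16*z^2 + 0.9*z + 0.29)*(34.32*z^2 + 1.8*z + 0.58))/(5.72*z^3 + 0.45*z^2 + 0.29*z - 0.2)^3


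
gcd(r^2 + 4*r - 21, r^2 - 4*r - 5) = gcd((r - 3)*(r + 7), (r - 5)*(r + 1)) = 1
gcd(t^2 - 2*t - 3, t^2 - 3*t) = t - 3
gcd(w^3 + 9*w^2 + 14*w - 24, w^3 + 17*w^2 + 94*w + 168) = w^2 + 10*w + 24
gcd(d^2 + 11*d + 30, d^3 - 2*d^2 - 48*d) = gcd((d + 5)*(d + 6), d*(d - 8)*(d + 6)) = d + 6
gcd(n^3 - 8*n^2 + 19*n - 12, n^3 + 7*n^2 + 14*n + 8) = 1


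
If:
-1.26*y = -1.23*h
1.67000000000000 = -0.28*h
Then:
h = -5.96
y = -5.82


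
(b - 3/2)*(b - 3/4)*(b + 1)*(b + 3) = b^4 + 7*b^3/4 - 39*b^2/8 - 9*b/4 + 27/8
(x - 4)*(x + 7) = x^2 + 3*x - 28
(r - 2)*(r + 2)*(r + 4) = r^3 + 4*r^2 - 4*r - 16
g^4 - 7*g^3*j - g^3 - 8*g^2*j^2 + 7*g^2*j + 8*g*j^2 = g*(g - 1)*(g - 8*j)*(g + j)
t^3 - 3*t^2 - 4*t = t*(t - 4)*(t + 1)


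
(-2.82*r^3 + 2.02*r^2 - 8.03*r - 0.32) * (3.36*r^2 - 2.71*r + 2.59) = -9.4752*r^5 + 14.4294*r^4 - 39.7588*r^3 + 25.9179*r^2 - 19.9305*r - 0.8288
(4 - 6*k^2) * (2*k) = -12*k^3 + 8*k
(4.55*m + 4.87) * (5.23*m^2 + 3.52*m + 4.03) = 23.7965*m^3 + 41.4861*m^2 + 35.4789*m + 19.6261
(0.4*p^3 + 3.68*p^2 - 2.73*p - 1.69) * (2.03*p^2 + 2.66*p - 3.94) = 0.812*p^5 + 8.5344*p^4 + 2.6709*p^3 - 25.1917*p^2 + 6.2608*p + 6.6586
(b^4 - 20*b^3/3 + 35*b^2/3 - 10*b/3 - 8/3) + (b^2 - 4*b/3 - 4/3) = b^4 - 20*b^3/3 + 38*b^2/3 - 14*b/3 - 4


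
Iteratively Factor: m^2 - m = (m - 1)*(m)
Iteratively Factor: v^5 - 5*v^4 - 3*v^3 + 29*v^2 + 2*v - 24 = (v + 1)*(v^4 - 6*v^3 + 3*v^2 + 26*v - 24) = (v - 3)*(v + 1)*(v^3 - 3*v^2 - 6*v + 8) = (v - 3)*(v + 1)*(v + 2)*(v^2 - 5*v + 4) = (v - 4)*(v - 3)*(v + 1)*(v + 2)*(v - 1)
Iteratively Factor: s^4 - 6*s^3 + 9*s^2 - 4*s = (s - 4)*(s^3 - 2*s^2 + s) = (s - 4)*(s - 1)*(s^2 - s) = s*(s - 4)*(s - 1)*(s - 1)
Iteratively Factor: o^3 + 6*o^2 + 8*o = (o + 2)*(o^2 + 4*o) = o*(o + 2)*(o + 4)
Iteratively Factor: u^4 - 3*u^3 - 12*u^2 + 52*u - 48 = (u - 2)*(u^3 - u^2 - 14*u + 24) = (u - 2)^2*(u^2 + u - 12) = (u - 3)*(u - 2)^2*(u + 4)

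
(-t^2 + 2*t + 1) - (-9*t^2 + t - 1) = 8*t^2 + t + 2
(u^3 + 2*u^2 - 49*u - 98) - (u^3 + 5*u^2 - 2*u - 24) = -3*u^2 - 47*u - 74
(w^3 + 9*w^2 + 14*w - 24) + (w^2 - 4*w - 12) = w^3 + 10*w^2 + 10*w - 36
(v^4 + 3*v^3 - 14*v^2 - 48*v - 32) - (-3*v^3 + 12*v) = v^4 + 6*v^3 - 14*v^2 - 60*v - 32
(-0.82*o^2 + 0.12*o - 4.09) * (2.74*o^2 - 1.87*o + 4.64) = -2.2468*o^4 + 1.8622*o^3 - 15.2358*o^2 + 8.2051*o - 18.9776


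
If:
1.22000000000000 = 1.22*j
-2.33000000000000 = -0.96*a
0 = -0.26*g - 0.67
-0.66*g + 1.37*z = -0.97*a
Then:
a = 2.43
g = -2.58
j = 1.00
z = -2.96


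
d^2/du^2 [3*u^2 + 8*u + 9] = 6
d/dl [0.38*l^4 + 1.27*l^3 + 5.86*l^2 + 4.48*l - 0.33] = 1.52*l^3 + 3.81*l^2 + 11.72*l + 4.48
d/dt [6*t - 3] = 6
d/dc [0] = 0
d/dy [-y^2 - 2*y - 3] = -2*y - 2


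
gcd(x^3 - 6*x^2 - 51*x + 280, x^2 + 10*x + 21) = x + 7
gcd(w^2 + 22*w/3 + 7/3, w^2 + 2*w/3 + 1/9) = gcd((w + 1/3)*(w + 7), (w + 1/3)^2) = w + 1/3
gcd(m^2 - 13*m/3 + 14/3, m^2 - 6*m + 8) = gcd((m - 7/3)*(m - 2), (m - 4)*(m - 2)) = m - 2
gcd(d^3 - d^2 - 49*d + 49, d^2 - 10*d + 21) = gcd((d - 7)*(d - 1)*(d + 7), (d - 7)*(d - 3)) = d - 7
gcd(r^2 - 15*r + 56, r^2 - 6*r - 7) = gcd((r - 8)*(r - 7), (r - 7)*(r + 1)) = r - 7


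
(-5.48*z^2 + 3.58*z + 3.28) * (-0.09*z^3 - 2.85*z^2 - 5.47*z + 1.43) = 0.4932*z^5 + 15.2958*z^4 + 19.4774*z^3 - 36.767*z^2 - 12.8222*z + 4.6904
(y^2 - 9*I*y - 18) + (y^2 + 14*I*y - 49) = 2*y^2 + 5*I*y - 67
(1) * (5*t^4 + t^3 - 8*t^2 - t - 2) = 5*t^4 + t^3 - 8*t^2 - t - 2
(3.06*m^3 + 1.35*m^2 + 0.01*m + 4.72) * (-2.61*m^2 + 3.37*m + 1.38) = -7.9866*m^5 + 6.7887*m^4 + 8.7462*m^3 - 10.4225*m^2 + 15.9202*m + 6.5136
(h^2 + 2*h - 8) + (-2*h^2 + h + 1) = -h^2 + 3*h - 7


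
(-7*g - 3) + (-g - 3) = -8*g - 6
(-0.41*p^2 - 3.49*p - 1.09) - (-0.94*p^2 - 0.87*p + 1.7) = 0.53*p^2 - 2.62*p - 2.79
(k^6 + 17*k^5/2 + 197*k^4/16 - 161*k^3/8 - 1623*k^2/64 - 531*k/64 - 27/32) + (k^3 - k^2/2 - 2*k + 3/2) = k^6 + 17*k^5/2 + 197*k^4/16 - 153*k^3/8 - 1655*k^2/64 - 659*k/64 + 21/32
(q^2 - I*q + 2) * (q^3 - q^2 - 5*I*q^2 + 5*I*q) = q^5 - q^4 - 6*I*q^4 - 3*q^3 + 6*I*q^3 + 3*q^2 - 10*I*q^2 + 10*I*q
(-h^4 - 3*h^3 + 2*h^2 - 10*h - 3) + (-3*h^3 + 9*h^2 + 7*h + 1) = -h^4 - 6*h^3 + 11*h^2 - 3*h - 2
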